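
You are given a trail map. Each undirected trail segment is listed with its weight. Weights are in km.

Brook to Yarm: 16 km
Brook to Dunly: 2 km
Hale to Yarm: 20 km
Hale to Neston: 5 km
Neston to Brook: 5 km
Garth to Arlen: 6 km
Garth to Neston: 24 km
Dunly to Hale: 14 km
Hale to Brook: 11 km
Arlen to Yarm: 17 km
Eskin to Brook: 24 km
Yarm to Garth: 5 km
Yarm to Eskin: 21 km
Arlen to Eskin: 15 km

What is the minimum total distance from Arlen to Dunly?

Candidate routes:
Arlen → Garth → Yarm → Brook → Dunly: 6+5+16+2 = 29
Arlen → Yarm → Brook → Dunly: 17+16+2 = 35
Cheapest is Arlen → Garth → Yarm → Brook → Dunly at 29 km.

29 km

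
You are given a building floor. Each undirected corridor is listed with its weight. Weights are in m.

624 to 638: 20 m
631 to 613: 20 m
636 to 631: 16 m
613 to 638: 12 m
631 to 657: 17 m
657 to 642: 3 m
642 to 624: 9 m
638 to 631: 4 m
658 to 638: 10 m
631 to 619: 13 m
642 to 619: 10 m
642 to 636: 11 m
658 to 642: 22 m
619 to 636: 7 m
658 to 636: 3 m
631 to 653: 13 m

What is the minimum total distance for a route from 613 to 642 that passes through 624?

41 m

Shortest 613→624: 613–638–624 = 32
Best 624 to 642: 624–642 costing 9
Total via 624: 32 + 9 = 41 m.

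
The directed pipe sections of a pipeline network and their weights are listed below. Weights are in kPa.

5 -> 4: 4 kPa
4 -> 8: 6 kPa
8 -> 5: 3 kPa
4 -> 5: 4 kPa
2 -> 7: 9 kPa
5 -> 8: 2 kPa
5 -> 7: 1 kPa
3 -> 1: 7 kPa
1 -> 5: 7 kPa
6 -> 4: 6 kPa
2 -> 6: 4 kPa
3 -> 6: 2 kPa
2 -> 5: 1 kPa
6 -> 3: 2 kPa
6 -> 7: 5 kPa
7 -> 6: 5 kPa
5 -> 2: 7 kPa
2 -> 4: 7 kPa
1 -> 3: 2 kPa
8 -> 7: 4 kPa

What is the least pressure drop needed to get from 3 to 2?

Running Dijkstra from 3:
3: 0
6: 2  (via 3)
1: 7  (via 3)
7: 7  (via 6)
4: 8  (via 6)
5: 12  (via 4)
8: 14  (via 4)
2: 19  (via 5)
Shortest route: 3–6–4–5–2 = 19 kPa.

19 kPa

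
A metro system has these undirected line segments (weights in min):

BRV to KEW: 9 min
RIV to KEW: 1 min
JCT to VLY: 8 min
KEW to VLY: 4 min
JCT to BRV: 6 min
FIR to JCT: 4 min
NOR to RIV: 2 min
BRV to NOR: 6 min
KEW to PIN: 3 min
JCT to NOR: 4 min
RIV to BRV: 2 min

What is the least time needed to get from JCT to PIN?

10 min

Running Dijkstra from JCT:
JCT: 0
FIR: 4  (via JCT)
NOR: 4  (via JCT)
BRV: 6  (via JCT)
RIV: 6  (via NOR)
KEW: 7  (via RIV)
VLY: 8  (via JCT)
PIN: 10  (via KEW)
Shortest route: JCT–NOR–RIV–KEW–PIN = 10 min.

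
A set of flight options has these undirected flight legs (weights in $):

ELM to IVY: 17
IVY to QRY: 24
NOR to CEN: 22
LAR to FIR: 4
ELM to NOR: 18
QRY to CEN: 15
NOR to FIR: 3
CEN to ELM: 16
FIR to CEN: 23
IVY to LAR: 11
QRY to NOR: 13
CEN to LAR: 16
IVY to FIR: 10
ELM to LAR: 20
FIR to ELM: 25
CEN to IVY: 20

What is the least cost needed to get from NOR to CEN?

Settle nodes by increasing distance from NOR:
NOR: 0
FIR: 3  (via NOR)
LAR: 7  (via FIR)
IVY: 13  (via FIR)
QRY: 13  (via NOR)
ELM: 18  (via NOR)
CEN: 22  (via NOR)
Shortest route: NOR → CEN = $22.

$22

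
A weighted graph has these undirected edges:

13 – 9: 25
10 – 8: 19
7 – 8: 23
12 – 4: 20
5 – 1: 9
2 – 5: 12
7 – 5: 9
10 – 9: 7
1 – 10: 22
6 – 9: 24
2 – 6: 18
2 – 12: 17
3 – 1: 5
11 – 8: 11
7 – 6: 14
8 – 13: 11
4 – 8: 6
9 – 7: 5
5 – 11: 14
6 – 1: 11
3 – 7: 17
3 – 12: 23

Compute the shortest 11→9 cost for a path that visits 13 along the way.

Best 11 to 13: 11–8–13 costing 22
Shortest 13→9: 13–9 = 25
Total via 13: 22 + 25 = 47.

47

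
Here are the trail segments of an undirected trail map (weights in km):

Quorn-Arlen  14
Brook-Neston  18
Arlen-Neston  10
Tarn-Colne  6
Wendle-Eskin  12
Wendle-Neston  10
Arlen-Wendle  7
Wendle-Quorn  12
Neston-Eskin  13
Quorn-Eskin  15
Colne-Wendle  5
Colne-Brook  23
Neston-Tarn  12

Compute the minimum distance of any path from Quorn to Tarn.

Compare a few routes:
Quorn–Wendle–Neston–Tarn: 12+10+12 = 34
Quorn–Wendle–Colne–Tarn: 12+5+6 = 23
Quorn–Arlen–Wendle–Colne–Tarn: 14+7+5+6 = 32
Quorn–Arlen–Neston–Tarn: 14+10+12 = 36
Cheapest is Quorn–Wendle–Colne–Tarn at 23 km.

23 km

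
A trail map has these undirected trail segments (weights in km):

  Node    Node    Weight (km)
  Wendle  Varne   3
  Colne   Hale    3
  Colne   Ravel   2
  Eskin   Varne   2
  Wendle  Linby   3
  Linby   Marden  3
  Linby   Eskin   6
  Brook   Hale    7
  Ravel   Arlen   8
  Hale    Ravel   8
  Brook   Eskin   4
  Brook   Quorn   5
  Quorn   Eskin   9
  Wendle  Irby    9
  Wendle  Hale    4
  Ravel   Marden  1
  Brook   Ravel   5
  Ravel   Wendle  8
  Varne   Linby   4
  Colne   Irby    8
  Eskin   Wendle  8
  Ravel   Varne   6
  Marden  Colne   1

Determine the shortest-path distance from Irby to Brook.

Settle nodes by increasing distance from Irby:
Irby: 0
Colne: 8  (via Irby)
Marden: 9  (via Colne)
Wendle: 9  (via Irby)
Ravel: 10  (via Colne)
Hale: 11  (via Colne)
Varne: 12  (via Wendle)
Linby: 12  (via Marden)
Eskin: 14  (via Varne)
Brook: 15  (via Ravel)
Shortest route: Irby–Colne–Ravel–Brook = 15 km.

15 km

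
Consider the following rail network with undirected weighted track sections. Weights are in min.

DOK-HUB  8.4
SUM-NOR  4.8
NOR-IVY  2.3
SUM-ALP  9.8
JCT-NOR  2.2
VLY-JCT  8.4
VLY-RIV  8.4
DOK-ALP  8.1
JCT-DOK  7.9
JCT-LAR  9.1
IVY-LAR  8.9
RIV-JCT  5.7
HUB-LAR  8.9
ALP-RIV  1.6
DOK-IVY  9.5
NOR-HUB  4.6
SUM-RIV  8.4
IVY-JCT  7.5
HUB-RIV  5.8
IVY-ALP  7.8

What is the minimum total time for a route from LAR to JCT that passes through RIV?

20.4 min

Best LAR to RIV: LAR → HUB → RIV costing 14.7
Shortest RIV→JCT: RIV → JCT = 5.7
Total via RIV: 14.7 + 5.7 = 20.4 min.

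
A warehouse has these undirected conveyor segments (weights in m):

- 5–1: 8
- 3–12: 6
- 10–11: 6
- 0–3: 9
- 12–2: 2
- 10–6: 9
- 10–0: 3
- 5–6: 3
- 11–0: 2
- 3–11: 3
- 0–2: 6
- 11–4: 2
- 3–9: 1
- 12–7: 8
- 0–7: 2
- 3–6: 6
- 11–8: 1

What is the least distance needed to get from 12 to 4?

Compare a few routes:
12 - 2 - 0 - 11 - 4: 2+6+2+2 = 12
12 - 7 - 0 - 11 - 4: 8+2+2+2 = 14
12 - 3 - 0 - 11 - 4: 6+9+2+2 = 19
12 - 3 - 11 - 4: 6+3+2 = 11
Cheapest is 12 - 3 - 11 - 4 at 11 m.

11 m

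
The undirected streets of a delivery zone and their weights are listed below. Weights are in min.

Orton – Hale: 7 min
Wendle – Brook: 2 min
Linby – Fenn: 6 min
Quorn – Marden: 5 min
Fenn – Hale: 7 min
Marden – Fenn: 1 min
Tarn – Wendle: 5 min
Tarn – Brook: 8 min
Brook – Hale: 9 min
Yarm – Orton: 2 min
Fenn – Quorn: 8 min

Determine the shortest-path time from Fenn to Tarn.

Settle nodes by increasing distance from Fenn:
Fenn: 0
Marden: 1  (via Fenn)
Linby: 6  (via Fenn)
Quorn: 6  (via Marden)
Hale: 7  (via Fenn)
Orton: 14  (via Hale)
Yarm: 16  (via Orton)
Brook: 16  (via Hale)
Wendle: 18  (via Brook)
Tarn: 23  (via Wendle)
Shortest route: Fenn–Hale–Brook–Wendle–Tarn = 23 min.

23 min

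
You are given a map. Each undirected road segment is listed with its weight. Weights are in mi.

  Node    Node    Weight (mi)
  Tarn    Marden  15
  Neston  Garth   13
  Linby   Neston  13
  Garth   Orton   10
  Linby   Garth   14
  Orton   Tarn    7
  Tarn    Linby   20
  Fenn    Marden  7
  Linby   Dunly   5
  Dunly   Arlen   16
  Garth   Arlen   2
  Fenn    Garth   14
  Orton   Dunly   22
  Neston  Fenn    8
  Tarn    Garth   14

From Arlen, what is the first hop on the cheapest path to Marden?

Garth

Candidate routes:
Arlen → Garth → Fenn → Marden: 2+14+7 = 23
Arlen → Garth → Neston → Fenn → Marden: 2+13+8+7 = 30
Arlen → Garth → Tarn → Marden: 2+14+15 = 31
The minimum is 23 mi via Arlen → Garth → Fenn → Marden.
So from Arlen the first move is to Garth.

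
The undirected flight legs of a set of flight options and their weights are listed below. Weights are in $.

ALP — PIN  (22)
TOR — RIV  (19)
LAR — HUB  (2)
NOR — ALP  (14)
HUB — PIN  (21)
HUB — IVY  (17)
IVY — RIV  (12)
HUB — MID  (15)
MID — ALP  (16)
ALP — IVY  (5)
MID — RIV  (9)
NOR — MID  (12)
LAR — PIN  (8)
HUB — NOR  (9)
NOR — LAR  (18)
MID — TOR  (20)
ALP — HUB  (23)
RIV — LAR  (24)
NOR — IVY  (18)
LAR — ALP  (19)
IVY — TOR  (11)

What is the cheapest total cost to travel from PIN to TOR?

$38

Shortest distances from PIN:
PIN: 0
LAR: 8  (via PIN)
HUB: 10  (via LAR)
NOR: 19  (via HUB)
ALP: 22  (via PIN)
MID: 25  (via HUB)
IVY: 27  (via HUB)
RIV: 32  (via LAR)
TOR: 38  (via IVY)
Shortest route: PIN–LAR–HUB–IVY–TOR = $38.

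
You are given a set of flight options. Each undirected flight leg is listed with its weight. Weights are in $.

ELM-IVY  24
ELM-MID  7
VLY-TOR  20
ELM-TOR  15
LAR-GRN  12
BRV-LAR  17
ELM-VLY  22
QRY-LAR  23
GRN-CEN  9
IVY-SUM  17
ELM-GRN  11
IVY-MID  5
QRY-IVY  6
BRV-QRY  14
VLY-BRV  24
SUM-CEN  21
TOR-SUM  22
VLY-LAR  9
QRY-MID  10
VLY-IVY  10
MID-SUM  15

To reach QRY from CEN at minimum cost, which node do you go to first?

Enumerating some paths:
CEN–GRN–ELM–MID–QRY: 9+11+7+10 = 37
CEN–GRN–ELM–MID–IVY–QRY: 9+11+7+5+6 = 38
Cheapest is CEN–GRN–ELM–MID–QRY at $37.
So from CEN the first move is to GRN.

GRN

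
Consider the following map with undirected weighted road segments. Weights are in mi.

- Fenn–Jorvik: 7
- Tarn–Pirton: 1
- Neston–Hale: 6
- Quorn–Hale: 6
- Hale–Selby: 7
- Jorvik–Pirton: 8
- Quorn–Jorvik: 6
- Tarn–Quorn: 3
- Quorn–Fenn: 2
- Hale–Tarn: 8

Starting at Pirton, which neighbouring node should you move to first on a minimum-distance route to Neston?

Compare a few routes:
Pirton–Jorvik–Quorn–Hale–Neston: 8+6+6+6 = 26
Pirton–Tarn–Hale–Neston: 1+8+6 = 15
Pirton–Tarn–Quorn–Hale–Neston: 1+3+6+6 = 16
Cheapest is Pirton–Tarn–Hale–Neston at 15 mi.
So from Pirton the first move is to Tarn.

Tarn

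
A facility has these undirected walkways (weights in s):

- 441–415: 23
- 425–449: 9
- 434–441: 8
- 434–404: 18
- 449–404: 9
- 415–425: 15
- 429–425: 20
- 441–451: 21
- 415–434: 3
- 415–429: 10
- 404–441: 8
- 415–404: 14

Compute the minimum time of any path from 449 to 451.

Candidate routes:
449–404–434–441–451: 9+18+8+21 = 56
449–425–415–434–441–451: 9+15+3+8+21 = 56
449–404–415–434–441–451: 9+14+3+8+21 = 55
449–404–441–451: 9+8+21 = 38
Cheapest is 449–404–441–451 at 38 s.

38 s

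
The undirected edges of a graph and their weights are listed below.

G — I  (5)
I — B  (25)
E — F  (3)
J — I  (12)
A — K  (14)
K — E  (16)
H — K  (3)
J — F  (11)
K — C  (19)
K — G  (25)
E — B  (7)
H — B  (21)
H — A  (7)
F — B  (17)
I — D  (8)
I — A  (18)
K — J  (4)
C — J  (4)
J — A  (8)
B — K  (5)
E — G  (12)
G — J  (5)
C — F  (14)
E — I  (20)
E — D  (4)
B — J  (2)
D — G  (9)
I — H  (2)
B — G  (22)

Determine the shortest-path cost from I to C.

Candidate routes:
I → G → J → C: 5+5+4 = 14
I → H → K → J → C: 2+3+4+4 = 13
I → J → C: 12+4 = 16
Cheapest is I → H → K → J → C at 13.

13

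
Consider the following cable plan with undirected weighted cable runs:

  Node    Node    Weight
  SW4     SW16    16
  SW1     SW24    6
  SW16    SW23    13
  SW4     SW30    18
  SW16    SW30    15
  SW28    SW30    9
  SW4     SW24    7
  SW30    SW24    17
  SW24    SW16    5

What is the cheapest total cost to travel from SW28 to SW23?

Compare a few routes:
SW28 → SW30 → SW24 → SW16 → SW23: 9+17+5+13 = 44
SW28 → SW30 → SW16 → SW23: 9+15+13 = 37
The minimum is 37 via SW28 → SW30 → SW16 → SW23.

37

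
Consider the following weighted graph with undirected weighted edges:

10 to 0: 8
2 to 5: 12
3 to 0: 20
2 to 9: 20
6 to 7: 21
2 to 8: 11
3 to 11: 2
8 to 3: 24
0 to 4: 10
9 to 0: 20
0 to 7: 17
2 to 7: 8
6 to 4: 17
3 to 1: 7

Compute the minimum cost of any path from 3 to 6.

Candidate routes:
3–8–2–7–6: 24+11+8+21 = 64
3–0–7–6: 20+17+21 = 58
3–0–4–6: 20+10+17 = 47
3–8–2–7–0–4–6: 24+11+8+17+10+17 = 87
Cheapest is 3–0–4–6 at 47.

47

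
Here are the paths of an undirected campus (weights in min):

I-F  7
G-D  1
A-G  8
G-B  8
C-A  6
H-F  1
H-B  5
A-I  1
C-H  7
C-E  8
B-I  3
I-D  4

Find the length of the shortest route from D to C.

11 min

Settle nodes by increasing distance from D:
D: 0
G: 1  (via D)
I: 4  (via D)
A: 5  (via I)
B: 7  (via I)
C: 11  (via A)
Shortest route: D–I–A–C = 11 min.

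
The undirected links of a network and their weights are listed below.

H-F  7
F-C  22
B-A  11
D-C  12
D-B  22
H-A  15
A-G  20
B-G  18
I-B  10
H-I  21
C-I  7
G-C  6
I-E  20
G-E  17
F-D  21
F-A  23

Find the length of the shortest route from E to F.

Settle nodes by increasing distance from E:
E: 0
G: 17  (via E)
I: 20  (via E)
C: 23  (via G)
B: 30  (via I)
D: 35  (via C)
A: 37  (via G)
H: 41  (via I)
F: 45  (via C)
Shortest route: E–G–C–F = 45.

45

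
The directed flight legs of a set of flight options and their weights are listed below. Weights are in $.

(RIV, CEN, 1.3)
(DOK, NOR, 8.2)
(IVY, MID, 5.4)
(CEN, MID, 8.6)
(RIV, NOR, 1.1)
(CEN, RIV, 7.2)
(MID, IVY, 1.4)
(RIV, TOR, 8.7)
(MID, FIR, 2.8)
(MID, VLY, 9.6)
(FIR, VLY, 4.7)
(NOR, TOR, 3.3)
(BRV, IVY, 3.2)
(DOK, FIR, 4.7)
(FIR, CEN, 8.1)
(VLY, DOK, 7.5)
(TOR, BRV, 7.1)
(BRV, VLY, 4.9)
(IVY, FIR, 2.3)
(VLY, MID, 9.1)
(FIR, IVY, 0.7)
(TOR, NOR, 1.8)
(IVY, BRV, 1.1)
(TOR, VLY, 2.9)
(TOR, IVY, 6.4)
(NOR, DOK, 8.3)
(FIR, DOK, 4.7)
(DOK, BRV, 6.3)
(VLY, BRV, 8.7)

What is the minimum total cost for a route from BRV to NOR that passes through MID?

$24.3

Best BRV to MID: BRV → IVY → MID costing 8.6
Best MID to NOR: MID → FIR → DOK → NOR costing 15.7
Total via MID: 8.6 + 15.7 = $24.3.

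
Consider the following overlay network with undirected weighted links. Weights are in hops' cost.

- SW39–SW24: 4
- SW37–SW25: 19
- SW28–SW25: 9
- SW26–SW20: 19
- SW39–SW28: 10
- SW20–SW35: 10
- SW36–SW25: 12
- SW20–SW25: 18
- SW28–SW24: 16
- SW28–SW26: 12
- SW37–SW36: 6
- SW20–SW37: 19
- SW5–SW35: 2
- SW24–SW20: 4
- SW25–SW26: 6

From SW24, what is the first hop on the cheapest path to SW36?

SW20

Candidate routes:
SW24 → SW20 → SW37 → SW36: 4+19+6 = 29
SW24 → SW20 → SW25 → SW36: 4+18+12 = 34
The minimum is 29 hops' cost via SW24 → SW20 → SW37 → SW36.
So from SW24 the first move is to SW20.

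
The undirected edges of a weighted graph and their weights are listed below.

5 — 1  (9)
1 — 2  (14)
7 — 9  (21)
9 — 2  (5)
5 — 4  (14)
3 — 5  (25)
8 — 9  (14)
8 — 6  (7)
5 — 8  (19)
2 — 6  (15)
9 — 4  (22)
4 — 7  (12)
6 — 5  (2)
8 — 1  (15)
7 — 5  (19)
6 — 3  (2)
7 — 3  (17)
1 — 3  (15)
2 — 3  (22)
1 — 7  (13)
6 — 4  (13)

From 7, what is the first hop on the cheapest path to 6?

3

Enumerating some paths:
7–5–6: 19+2 = 21
7–3–6: 17+2 = 19
7–1–5–6: 13+9+2 = 24
The minimum is 19 via 7–3–6.
So from 7 the first move is to 3.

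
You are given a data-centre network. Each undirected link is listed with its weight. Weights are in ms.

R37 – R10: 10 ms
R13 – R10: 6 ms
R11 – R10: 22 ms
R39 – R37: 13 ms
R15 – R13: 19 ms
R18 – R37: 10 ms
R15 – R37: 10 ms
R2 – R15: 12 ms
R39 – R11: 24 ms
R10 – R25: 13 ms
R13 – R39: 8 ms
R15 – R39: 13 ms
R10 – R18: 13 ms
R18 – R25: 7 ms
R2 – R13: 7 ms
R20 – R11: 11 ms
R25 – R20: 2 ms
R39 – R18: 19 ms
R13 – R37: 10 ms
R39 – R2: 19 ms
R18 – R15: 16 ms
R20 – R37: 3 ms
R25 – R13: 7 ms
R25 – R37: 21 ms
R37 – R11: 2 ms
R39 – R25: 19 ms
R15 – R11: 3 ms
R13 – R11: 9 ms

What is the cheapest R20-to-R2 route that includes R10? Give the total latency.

26 ms

Best R20 to R10: R20–R37–R10 costing 13
Best R10 to R2: R10–R13–R2 costing 13
Total via R10: 13 + 13 = 26 ms.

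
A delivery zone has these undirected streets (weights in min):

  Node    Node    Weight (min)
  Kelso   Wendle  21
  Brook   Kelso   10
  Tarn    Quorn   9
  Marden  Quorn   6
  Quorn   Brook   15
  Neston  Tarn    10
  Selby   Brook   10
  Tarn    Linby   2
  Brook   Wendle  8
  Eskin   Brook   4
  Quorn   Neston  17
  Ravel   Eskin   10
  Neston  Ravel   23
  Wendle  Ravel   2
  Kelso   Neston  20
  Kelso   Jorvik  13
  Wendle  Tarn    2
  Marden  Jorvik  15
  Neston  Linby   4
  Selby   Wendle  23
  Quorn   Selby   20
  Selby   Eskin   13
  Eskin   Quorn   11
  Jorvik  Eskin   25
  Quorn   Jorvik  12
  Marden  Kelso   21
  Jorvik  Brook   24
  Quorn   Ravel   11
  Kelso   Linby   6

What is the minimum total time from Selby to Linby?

Shortest distances from Selby:
Selby: 0
Brook: 10  (via Selby)
Eskin: 13  (via Selby)
Wendle: 18  (via Brook)
Kelso: 20  (via Brook)
Tarn: 20  (via Wendle)
Ravel: 20  (via Wendle)
Quorn: 20  (via Selby)
Linby: 22  (via Tarn)
Shortest route: Selby–Brook–Wendle–Tarn–Linby = 22 min.

22 min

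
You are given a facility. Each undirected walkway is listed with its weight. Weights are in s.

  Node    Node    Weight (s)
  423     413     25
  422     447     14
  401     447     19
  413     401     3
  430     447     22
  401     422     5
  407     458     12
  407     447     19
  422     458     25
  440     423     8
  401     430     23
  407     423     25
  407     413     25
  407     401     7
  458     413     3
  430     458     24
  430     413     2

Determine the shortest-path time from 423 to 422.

33 s

Candidate routes:
423 - 413 - 401 - 422: 25+3+5 = 33
423 - 407 - 401 - 422: 25+7+5 = 37
The minimum is 33 s via 423 - 413 - 401 - 422.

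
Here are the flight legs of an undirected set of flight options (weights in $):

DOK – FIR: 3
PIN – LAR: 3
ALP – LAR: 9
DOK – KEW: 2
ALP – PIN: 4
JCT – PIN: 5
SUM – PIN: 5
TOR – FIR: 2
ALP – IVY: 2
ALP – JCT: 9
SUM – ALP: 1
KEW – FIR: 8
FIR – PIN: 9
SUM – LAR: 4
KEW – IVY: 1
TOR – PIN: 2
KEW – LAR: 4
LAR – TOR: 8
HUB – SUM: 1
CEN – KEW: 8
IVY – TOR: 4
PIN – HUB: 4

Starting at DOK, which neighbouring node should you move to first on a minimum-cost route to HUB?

Enumerating some paths:
DOK–KEW–IVY–ALP–SUM–HUB: 2+1+2+1+1 = 7
DOK–FIR–TOR–PIN–HUB: 3+2+2+4 = 11
The minimum is $7 via DOK–KEW–IVY–ALP–SUM–HUB.
So from DOK the first move is to KEW.

KEW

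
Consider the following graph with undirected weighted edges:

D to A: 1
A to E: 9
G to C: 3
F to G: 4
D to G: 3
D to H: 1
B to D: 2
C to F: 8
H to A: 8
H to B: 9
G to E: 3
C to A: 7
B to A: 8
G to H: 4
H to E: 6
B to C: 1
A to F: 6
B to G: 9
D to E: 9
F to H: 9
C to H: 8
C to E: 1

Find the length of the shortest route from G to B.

4

Shortest distances from G:
G: 0
C: 3  (via G)
D: 3  (via G)
E: 3  (via G)
A: 4  (via D)
B: 4  (via C)
Shortest route: G–C–B = 4.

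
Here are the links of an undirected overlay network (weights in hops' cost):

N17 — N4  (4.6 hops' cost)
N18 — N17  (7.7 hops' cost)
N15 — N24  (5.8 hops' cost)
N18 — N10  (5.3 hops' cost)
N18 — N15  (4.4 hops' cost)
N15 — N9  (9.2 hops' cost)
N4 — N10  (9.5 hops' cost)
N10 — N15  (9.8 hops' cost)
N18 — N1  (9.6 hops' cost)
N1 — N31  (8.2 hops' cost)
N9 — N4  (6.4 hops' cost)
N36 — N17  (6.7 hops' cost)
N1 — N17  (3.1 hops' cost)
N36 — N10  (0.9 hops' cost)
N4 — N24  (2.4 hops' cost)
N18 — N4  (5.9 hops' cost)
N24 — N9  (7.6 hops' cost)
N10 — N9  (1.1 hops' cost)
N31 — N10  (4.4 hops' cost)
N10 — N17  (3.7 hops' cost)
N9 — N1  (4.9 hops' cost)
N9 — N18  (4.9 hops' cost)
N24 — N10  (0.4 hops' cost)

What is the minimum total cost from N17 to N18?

7.7 hops' cost

Settle nodes by increasing distance from N17:
N17: 0
N1: 3.1  (via N17)
N10: 3.7  (via N17)
N24: 4.1  (via N10)
N36: 4.6  (via N10)
N4: 4.6  (via N17)
N9: 4.8  (via N10)
N18: 7.7  (via N17)
Shortest route: N17 → N18 = 7.7 hops' cost.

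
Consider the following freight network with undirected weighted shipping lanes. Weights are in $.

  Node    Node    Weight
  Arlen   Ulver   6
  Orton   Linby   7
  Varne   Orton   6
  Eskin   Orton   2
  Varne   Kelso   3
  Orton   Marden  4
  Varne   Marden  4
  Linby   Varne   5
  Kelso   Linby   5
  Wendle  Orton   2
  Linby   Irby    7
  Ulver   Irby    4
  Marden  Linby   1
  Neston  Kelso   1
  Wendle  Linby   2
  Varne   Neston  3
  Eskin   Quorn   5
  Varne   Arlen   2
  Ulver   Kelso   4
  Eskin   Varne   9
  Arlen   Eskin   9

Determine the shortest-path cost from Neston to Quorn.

Running Dijkstra from Neston:
Neston: 0
Kelso: 1  (via Neston)
Varne: 3  (via Neston)
Ulver: 5  (via Kelso)
Arlen: 5  (via Varne)
Linby: 6  (via Kelso)
Marden: 7  (via Varne)
Wendle: 8  (via Linby)
Orton: 9  (via Varne)
Irby: 9  (via Ulver)
Eskin: 11  (via Orton)
Quorn: 16  (via Eskin)
Shortest route: Neston–Varne–Orton–Eskin–Quorn = $16.

$16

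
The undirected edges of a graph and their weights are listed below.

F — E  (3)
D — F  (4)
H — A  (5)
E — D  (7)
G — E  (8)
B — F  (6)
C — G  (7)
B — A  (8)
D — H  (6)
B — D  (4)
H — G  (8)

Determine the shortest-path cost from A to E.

Settle nodes by increasing distance from A:
A: 0
H: 5  (via A)
B: 8  (via A)
D: 11  (via H)
G: 13  (via H)
F: 14  (via B)
E: 17  (via F)
Shortest route: A → B → F → E = 17.

17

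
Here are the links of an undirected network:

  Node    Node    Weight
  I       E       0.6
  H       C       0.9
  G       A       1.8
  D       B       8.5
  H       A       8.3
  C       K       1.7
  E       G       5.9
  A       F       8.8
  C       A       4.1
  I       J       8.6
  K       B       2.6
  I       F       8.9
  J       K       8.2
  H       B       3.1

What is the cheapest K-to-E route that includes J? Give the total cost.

Best K to J: K–J costing 8.2
Best J to E: J–I–E costing 9.2
Total via J: 8.2 + 9.2 = 17.4.

17.4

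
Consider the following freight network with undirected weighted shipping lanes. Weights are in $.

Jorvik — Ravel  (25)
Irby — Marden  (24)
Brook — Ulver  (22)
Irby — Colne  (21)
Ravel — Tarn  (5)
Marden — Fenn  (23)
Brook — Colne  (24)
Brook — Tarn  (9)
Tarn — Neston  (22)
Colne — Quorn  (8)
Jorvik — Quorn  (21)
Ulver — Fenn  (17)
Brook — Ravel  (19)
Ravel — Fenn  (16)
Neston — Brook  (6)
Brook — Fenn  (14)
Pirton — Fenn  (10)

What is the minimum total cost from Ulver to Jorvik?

$58

Settle nodes by increasing distance from Ulver:
Ulver: 0
Fenn: 17  (via Ulver)
Brook: 22  (via Ulver)
Pirton: 27  (via Fenn)
Neston: 28  (via Brook)
Tarn: 31  (via Brook)
Ravel: 33  (via Fenn)
Marden: 40  (via Fenn)
Colne: 46  (via Brook)
Quorn: 54  (via Colne)
Jorvik: 58  (via Ravel)
Shortest route: Ulver → Fenn → Ravel → Jorvik = $58.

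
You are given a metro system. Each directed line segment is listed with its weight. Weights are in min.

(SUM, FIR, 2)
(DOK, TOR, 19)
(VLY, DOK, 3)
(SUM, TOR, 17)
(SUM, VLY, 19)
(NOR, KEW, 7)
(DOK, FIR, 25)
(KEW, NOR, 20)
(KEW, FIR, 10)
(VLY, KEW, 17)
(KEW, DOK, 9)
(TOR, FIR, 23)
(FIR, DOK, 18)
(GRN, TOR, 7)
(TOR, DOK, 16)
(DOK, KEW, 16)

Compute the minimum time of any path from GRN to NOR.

Candidate routes:
GRN - TOR - FIR - DOK - KEW - NOR: 7+23+18+16+20 = 84
GRN - TOR - DOK - KEW - NOR: 7+16+16+20 = 59
Cheapest is GRN - TOR - DOK - KEW - NOR at 59 min.

59 min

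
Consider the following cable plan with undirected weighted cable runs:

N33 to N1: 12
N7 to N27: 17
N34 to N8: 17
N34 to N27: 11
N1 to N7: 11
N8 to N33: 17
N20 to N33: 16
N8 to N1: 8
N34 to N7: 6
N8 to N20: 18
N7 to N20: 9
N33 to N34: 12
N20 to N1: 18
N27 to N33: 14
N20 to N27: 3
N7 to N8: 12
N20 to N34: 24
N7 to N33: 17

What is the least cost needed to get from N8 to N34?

Running Dijkstra from N8:
N8: 0
N1: 8  (via N8)
N7: 12  (via N8)
N34: 17  (via N8)
Shortest route: N8–N34 = 17.

17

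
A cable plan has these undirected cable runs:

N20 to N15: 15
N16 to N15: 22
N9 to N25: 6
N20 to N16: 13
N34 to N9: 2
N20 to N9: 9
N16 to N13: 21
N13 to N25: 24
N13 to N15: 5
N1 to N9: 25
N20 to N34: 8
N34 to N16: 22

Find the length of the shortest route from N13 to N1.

Candidate routes:
N13 - N15 - N20 - N9 - N1: 5+15+9+25 = 54
N13 - N15 - N20 - N34 - N9 - N1: 5+15+8+2+25 = 55
N13 - N25 - N9 - N1: 24+6+25 = 55
The minimum is 54 via N13 - N15 - N20 - N9 - N1.

54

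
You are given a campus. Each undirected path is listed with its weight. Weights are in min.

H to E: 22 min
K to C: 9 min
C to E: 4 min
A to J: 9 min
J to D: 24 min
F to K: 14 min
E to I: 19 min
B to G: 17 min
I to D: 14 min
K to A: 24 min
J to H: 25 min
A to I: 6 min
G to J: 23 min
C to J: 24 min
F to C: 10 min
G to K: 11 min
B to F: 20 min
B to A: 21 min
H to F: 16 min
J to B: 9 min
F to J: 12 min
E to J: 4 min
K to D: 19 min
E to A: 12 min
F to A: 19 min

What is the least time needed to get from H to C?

26 min

Candidate routes:
H–J–E–C: 25+4+4 = 33
H–F–C: 16+10 = 26
H–F–J–E–C: 16+12+4+4 = 36
Cheapest is H–F–C at 26 min.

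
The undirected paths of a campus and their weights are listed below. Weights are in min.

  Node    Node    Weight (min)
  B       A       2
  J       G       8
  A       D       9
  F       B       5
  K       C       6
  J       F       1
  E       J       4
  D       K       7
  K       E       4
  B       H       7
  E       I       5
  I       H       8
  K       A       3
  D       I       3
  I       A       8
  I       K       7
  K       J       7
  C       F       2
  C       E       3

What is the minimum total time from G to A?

Settle nodes by increasing distance from G:
G: 0
J: 8  (via G)
F: 9  (via J)
C: 11  (via F)
E: 12  (via J)
B: 14  (via F)
K: 15  (via J)
A: 16  (via B)
Shortest route: G → J → F → B → A = 16 min.

16 min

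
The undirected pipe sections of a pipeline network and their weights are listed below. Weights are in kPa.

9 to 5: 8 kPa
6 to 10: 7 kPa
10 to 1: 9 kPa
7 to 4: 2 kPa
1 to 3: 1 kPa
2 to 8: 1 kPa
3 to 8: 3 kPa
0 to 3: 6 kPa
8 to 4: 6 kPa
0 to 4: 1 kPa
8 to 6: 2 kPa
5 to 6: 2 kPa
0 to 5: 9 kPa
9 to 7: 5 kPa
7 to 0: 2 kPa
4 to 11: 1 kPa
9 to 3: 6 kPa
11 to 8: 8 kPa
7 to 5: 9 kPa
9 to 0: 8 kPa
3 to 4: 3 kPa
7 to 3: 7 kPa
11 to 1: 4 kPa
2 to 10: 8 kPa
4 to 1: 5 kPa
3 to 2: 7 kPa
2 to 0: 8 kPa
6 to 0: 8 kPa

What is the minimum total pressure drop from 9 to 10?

Enumerating some paths:
9 → 5 → 6 → 10: 8+2+7 = 17
9 → 3 → 1 → 10: 6+1+9 = 16
Cheapest is 9 → 3 → 1 → 10 at 16 kPa.

16 kPa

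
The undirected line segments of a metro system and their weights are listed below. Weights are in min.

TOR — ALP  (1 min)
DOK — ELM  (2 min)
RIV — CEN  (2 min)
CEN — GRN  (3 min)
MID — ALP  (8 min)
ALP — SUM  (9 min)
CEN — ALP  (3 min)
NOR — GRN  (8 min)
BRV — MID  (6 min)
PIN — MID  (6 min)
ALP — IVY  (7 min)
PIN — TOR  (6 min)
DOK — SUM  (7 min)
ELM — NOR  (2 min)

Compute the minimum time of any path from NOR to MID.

22 min

Enumerating some paths:
NOR - GRN - CEN - ALP - TOR - PIN - MID: 8+3+3+1+6+6 = 27
NOR - GRN - CEN - ALP - MID: 8+3+3+8 = 22
The minimum is 22 min via NOR - GRN - CEN - ALP - MID.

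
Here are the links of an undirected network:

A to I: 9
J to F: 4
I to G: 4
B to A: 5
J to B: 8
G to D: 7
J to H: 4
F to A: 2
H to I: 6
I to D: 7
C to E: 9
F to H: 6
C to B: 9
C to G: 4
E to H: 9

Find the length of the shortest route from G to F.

15

Shortest distances from G:
G: 0
C: 4  (via G)
I: 4  (via G)
D: 7  (via G)
H: 10  (via I)
A: 13  (via I)
B: 13  (via C)
E: 13  (via C)
J: 14  (via H)
F: 15  (via A)
Shortest route: G → I → A → F = 15.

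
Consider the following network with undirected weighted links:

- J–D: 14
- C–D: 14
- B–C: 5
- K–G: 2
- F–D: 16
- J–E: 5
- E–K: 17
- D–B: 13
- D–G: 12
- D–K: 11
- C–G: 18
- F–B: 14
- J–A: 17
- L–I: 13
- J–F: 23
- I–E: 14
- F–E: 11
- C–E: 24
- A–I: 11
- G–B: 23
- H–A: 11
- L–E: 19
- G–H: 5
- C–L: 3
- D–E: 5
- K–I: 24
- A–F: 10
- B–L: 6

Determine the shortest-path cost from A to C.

Settle nodes by increasing distance from A:
A: 0
F: 10  (via A)
H: 11  (via A)
I: 11  (via A)
G: 16  (via H)
J: 17  (via A)
K: 18  (via G)
E: 21  (via F)
B: 24  (via F)
L: 24  (via I)
D: 26  (via F)
C: 27  (via L)
Shortest route: A–I–L–C = 27.

27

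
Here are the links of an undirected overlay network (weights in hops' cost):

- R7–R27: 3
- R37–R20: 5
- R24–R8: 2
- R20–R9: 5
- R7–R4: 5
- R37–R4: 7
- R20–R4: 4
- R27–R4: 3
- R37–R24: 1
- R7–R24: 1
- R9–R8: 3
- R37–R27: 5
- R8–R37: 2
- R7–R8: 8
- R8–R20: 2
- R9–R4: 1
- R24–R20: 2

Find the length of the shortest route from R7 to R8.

Running Dijkstra from R7:
R7: 0
R24: 1  (via R7)
R37: 2  (via R24)
R27: 3  (via R7)
R8: 3  (via R24)
Shortest route: R7 → R24 → R8 = 3 hops' cost.

3 hops' cost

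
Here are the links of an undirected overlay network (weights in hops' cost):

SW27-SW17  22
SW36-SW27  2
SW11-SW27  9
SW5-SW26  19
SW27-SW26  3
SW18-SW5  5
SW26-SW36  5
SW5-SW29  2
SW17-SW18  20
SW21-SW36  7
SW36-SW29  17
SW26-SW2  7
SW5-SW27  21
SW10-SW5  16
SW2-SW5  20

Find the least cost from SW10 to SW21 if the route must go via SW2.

55 hops' cost

Shortest SW10→SW2: SW10–SW5–SW2 = 36
Shortest SW2→SW21: SW2–SW26–SW36–SW21 = 19
Total via SW2: 36 + 19 = 55 hops' cost.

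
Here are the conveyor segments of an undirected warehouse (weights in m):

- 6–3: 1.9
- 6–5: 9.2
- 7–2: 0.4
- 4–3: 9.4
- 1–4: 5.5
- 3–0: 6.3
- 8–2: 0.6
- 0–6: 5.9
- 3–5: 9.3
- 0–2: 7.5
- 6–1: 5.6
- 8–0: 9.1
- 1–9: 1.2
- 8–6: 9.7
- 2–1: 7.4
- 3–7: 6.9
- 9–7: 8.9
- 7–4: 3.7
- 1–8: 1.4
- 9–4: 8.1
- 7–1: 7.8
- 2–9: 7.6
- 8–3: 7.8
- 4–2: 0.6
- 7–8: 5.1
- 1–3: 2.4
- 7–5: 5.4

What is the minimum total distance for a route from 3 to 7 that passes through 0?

14.2 m

Best 3 to 0: 3–0 costing 6.3
Best 0 to 7: 0–2–7 costing 7.9
Total via 0: 6.3 + 7.9 = 14.2 m.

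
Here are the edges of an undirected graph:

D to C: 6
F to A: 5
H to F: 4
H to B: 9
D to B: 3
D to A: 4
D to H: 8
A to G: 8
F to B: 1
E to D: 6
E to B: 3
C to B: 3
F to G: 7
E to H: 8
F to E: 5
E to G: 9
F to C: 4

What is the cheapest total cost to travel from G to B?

Running Dijkstra from G:
G: 0
F: 7  (via G)
A: 8  (via G)
B: 8  (via F)
Shortest route: G → F → B = 8.

8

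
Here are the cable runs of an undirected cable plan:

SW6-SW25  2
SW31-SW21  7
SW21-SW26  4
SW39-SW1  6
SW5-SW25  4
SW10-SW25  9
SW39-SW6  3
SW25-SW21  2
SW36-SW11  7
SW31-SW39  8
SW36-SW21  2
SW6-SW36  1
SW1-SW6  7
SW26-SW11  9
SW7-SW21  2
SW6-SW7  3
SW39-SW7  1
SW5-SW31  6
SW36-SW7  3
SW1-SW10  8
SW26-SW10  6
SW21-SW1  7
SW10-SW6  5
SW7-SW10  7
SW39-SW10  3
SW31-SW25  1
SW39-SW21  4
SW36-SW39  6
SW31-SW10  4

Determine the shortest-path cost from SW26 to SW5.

Running Dijkstra from SW26:
SW26: 0
SW21: 4  (via SW26)
SW36: 6  (via SW21)
SW10: 6  (via SW26)
SW25: 6  (via SW21)
SW7: 6  (via SW21)
SW6: 7  (via SW36)
SW31: 7  (via SW25)
SW39: 7  (via SW7)
SW11: 9  (via SW26)
SW5: 10  (via SW25)
Shortest route: SW26 → SW21 → SW25 → SW5 = 10.

10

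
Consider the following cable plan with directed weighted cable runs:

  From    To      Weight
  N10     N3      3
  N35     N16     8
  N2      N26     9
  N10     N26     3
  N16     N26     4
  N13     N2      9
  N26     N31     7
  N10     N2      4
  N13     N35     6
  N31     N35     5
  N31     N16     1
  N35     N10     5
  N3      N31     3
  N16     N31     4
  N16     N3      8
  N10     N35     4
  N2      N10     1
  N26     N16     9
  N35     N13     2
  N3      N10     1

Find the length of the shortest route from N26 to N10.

17

Candidate routes:
N26 → N31 → N35 → N10: 7+5+5 = 17
N26 → N16 → N3 → N10: 9+8+1 = 18
Cheapest is N26 → N31 → N35 → N10 at 17.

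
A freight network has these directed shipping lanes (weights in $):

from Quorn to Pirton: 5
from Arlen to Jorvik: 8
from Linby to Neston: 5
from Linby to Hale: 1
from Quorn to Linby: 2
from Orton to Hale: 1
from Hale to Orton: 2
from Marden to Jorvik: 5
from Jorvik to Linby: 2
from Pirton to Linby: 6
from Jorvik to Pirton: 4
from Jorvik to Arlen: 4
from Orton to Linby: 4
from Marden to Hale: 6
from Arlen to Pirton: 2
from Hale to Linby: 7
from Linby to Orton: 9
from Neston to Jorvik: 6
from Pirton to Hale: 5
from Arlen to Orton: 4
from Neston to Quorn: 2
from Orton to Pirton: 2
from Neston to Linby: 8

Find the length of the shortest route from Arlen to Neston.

Compare a few routes:
Arlen - Orton - Pirton - Linby - Neston: 4+2+6+5 = 17
Arlen - Jorvik - Linby - Neston: 8+2+5 = 15
Arlen - Pirton - Linby - Neston: 2+6+5 = 13
The minimum is $13 via Arlen - Pirton - Linby - Neston.

$13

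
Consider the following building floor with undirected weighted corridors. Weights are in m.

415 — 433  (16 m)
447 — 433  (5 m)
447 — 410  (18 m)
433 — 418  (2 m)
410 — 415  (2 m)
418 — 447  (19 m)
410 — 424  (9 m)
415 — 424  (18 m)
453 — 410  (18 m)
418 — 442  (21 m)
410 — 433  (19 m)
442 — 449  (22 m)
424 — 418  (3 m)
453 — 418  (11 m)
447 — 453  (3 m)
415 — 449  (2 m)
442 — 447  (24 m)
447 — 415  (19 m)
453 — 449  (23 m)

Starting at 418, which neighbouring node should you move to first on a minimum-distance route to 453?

433

Enumerating some paths:
418–447–453: 19+3 = 22
418–433–447–453: 2+5+3 = 10
418–453: 11 = 11
The minimum is 10 m via 418–433–447–453.
So from 418 the first move is to 433.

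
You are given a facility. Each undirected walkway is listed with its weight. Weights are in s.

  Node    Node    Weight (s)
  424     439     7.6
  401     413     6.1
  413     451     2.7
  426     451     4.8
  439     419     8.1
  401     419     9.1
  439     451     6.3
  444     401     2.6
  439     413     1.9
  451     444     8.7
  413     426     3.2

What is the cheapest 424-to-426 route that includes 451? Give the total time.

17 s

Shortest 424→451: 424–439–413–451 = 12.2
Best 451 to 426: 451–426 costing 4.8
Total via 451: 12.2 + 4.8 = 17 s.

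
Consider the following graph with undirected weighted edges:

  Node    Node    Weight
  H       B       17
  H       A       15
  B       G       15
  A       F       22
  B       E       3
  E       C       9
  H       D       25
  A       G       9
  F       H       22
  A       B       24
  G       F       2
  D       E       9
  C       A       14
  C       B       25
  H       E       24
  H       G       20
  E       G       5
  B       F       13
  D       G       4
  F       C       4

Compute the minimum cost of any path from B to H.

17

Shortest distances from B:
B: 0
E: 3  (via B)
G: 8  (via E)
F: 10  (via G)
C: 12  (via E)
D: 12  (via E)
A: 17  (via G)
H: 17  (via B)
Shortest route: B → H = 17.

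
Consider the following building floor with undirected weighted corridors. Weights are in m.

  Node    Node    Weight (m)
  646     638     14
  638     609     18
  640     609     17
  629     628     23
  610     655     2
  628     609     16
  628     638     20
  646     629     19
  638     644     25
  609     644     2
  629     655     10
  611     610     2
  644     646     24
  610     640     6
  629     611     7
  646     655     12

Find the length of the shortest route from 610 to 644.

Running Dijkstra from 610:
610: 0
611: 2  (via 610)
655: 2  (via 610)
640: 6  (via 610)
629: 9  (via 611)
646: 14  (via 655)
609: 23  (via 640)
644: 25  (via 609)
Shortest route: 610 → 640 → 609 → 644 = 25 m.

25 m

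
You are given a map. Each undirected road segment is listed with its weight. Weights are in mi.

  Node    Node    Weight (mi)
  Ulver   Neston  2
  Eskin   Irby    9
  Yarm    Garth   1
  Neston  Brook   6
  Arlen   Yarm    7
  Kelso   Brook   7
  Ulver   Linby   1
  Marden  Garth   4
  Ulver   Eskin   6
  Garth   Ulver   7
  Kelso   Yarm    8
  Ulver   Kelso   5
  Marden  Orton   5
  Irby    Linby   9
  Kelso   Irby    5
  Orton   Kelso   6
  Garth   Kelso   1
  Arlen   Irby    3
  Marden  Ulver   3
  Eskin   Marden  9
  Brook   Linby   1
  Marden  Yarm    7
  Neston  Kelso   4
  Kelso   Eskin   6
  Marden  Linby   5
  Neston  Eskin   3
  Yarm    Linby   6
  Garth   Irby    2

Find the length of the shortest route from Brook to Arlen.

Enumerating some paths:
Brook - Linby - Yarm - Arlen: 1+6+7 = 14
Brook - Linby - Ulver - Neston - Kelso - Garth - Irby - Arlen: 1+1+2+4+1+2+3 = 14
Brook - Linby - Irby - Arlen: 1+9+3 = 13
Cheapest is Brook - Linby - Irby - Arlen at 13 mi.

13 mi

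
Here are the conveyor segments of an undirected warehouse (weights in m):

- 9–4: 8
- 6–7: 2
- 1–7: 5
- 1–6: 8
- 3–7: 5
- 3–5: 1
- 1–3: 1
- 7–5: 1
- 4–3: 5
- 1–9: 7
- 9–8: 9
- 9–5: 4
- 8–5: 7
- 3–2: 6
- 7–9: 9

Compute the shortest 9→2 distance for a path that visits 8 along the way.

Shortest 9→8: 9 → 8 = 9
Best 8 to 2: 8 → 5 → 3 → 2 costing 14
Total via 8: 9 + 14 = 23 m.

23 m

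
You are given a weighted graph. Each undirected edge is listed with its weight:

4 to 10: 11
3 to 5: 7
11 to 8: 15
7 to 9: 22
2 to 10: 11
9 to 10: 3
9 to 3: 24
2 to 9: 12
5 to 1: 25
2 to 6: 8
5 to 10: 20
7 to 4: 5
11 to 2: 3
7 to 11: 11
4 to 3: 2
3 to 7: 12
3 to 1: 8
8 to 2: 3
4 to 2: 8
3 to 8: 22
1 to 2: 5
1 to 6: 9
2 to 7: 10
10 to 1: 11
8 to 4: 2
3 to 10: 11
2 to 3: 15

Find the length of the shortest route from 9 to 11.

15

Enumerating some paths:
9–2–11: 12+3 = 15
9–10–2–11: 3+11+3 = 17
Cheapest is 9–2–11 at 15.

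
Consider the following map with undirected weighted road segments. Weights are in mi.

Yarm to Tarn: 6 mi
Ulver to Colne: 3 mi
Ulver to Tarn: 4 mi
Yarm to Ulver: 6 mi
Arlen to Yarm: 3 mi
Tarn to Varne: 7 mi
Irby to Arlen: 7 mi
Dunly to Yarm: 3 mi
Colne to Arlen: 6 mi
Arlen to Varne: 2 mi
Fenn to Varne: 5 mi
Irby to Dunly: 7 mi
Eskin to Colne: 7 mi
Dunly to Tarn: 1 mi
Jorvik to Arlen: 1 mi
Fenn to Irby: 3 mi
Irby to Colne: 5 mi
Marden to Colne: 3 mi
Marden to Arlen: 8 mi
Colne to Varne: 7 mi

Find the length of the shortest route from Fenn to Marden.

Running Dijkstra from Fenn:
Fenn: 0
Irby: 3  (via Fenn)
Varne: 5  (via Fenn)
Arlen: 7  (via Varne)
Jorvik: 8  (via Arlen)
Colne: 8  (via Irby)
Dunly: 10  (via Irby)
Yarm: 10  (via Arlen)
Marden: 11  (via Colne)
Shortest route: Fenn → Irby → Colne → Marden = 11 mi.

11 mi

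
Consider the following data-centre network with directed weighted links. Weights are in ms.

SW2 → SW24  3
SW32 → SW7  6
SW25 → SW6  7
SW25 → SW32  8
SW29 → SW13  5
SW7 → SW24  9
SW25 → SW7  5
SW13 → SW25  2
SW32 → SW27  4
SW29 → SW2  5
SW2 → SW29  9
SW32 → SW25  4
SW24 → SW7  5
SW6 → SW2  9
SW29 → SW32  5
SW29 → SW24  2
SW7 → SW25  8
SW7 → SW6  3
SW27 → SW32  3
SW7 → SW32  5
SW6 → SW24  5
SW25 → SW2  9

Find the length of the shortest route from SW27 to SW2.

16 ms

Settle nodes by increasing distance from SW27:
SW27: 0
SW32: 3  (via SW27)
SW25: 7  (via SW32)
SW7: 9  (via SW32)
SW6: 12  (via SW7)
SW2: 16  (via SW25)
Shortest route: SW27–SW32–SW25–SW2 = 16 ms.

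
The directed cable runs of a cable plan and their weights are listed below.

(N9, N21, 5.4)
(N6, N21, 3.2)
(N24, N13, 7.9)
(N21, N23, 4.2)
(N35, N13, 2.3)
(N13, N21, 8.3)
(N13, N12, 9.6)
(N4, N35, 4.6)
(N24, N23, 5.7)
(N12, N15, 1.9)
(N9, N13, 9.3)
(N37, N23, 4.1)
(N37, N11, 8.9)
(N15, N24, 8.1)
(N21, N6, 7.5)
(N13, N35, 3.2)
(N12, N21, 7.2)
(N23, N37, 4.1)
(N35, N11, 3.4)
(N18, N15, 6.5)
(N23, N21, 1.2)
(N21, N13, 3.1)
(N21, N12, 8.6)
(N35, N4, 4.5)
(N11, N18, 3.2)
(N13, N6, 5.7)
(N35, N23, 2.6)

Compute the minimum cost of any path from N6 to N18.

Enumerating some paths:
N6–N21–N23–N37–N11–N18: 3.2+4.2+4.1+8.9+3.2 = 23.6
N6–N21–N13–N35–N23–N37–N11–N18: 3.2+3.1+3.2+2.6+4.1+8.9+3.2 = 28.3
N6–N21–N13–N35–N11–N18: 3.2+3.1+3.2+3.4+3.2 = 16.1
The minimum is 16.1 via N6–N21–N13–N35–N11–N18.

16.1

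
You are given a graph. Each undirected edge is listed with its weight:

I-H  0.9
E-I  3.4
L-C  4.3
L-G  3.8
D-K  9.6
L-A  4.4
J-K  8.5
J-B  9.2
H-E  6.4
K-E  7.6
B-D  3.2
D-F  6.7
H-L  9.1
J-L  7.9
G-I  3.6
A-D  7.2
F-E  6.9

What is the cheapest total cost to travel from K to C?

Compare a few routes:
K - E - I - G - L - C: 7.6+3.4+3.6+3.8+4.3 = 22.7
K - E - I - H - L - C: 7.6+3.4+0.9+9.1+4.3 = 25.3
K - J - L - C: 8.5+7.9+4.3 = 20.7
K - D - A - L - C: 9.6+7.2+4.4+4.3 = 25.5
The minimum is 20.7 via K - J - L - C.

20.7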